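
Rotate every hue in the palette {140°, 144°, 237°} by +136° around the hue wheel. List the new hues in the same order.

276°, 280°, 13°

140 + 136 = 276°
144 + 136 = 280°
237 + 136 = 373 → 373 − 360 = 13°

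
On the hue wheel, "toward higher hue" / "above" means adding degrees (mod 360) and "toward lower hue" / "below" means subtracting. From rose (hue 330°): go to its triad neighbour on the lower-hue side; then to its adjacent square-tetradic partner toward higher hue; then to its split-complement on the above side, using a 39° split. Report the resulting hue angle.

330 − 120 = 210°   (triadic ↓)
210 + 90 = 300°   (square ↑)
300 + 219 = 519 → 519 − 360 = 159°   (split-comp 39° ↑)

159°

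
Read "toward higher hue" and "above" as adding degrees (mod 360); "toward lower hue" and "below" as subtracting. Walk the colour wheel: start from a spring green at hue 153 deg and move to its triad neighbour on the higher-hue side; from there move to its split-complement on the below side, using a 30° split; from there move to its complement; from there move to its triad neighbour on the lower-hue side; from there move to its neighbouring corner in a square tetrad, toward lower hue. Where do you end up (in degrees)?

+120° (triadic ↑): 153 + 120 = 273°
+150° (split-comp 30° ↓): 273 + 150 = 423 → 423 − 360 = 63°
+180° (complement): 63 + 180 = 243°
−120° (triadic ↓): 243 − 120 = 123°
−90° (square ↓): 123 − 90 = 33°

33°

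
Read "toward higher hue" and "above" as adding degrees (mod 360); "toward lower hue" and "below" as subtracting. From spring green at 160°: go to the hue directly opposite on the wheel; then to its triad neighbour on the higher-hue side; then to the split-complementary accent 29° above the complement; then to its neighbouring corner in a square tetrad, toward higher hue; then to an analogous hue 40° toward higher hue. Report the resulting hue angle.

79°

+180° (complement): 160 + 180 = 340°
+120° (triadic ↑): 340 + 120 = 460 → 460 − 360 = 100°
+209° (split-comp 29° ↑): 100 + 209 = 309°
+90° (square ↑): 309 + 90 = 399 → 399 − 360 = 39°
+40° (analog 40° ↑): 39 + 40 = 79°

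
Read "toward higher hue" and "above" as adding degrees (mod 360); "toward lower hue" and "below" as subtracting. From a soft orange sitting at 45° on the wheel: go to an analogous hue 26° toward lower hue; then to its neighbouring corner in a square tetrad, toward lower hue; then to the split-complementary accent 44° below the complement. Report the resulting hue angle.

65°

45 − 26 = 19°   (analog 26° ↓)
19 − 90 = -71 → -71 + 360 = 289°   (square ↓)
289 + 136 = 425 → 425 − 360 = 65°   (split-comp 44° ↓)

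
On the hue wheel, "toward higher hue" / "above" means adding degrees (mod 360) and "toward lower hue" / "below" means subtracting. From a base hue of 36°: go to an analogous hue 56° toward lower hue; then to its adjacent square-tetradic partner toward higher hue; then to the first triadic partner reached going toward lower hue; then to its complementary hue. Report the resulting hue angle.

−56° (analog 56° ↓): 36 − 56 = -20 → -20 + 360 = 340°
+90° (square ↑): 340 + 90 = 430 → 430 − 360 = 70°
−120° (triadic ↓): 70 − 120 = -50 → -50 + 360 = 310°
+180° (complement): 310 + 180 = 490 → 490 − 360 = 130°

130°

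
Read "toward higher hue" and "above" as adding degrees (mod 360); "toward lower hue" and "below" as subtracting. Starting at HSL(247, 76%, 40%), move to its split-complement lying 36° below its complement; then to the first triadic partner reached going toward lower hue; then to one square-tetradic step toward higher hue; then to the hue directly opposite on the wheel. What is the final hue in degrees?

181°

split-comp 36° ↓ +144°: 247 + 144 = 391 → 391 − 360 = 31°
triadic ↓ −120°: 31 − 120 = -89 → -89 + 360 = 271°
square ↑ +90°: 271 + 90 = 361 → 361 − 360 = 1°
complement +180°: 1 + 180 = 181°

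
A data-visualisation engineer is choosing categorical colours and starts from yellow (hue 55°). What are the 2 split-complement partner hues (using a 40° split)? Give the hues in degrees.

Split-complementary hues sit 40° either side of the complement.
Complement of 55°: 55 + 180 = 235°
235 − 40 = 195°
235 + 40 = 275°

195° and 275°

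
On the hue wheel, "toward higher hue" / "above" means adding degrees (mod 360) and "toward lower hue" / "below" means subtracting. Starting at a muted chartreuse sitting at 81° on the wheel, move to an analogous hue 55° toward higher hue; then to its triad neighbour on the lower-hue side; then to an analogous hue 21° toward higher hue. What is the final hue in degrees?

37°

analog 55° ↑ +55°: 81 + 55 = 136°
triadic ↓ −120°: 136 − 120 = 16°
analog 21° ↑ +21°: 16 + 21 = 37°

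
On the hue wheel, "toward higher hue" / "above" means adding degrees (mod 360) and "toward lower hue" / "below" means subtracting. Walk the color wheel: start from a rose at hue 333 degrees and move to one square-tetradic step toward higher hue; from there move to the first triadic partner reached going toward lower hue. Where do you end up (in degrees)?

303°

333 + 90 = 423 → 423 − 360 = 63°   (square ↑)
63 − 120 = -57 → -57 + 360 = 303°   (triadic ↓)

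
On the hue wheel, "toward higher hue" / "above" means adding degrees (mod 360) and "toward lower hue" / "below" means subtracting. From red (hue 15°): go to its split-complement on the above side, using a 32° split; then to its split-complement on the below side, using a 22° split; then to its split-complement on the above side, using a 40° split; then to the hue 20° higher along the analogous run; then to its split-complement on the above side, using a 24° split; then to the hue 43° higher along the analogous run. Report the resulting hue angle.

152°

15 + 212 = 227°   (split-comp 32° ↑)
227 + 158 = 385 → 385 − 360 = 25°   (split-comp 22° ↓)
25 + 220 = 245°   (split-comp 40° ↑)
245 + 20 = 265°   (analog 20° ↑)
265 + 204 = 469 → 469 − 360 = 109°   (split-comp 24° ↑)
109 + 43 = 152°   (analog 43° ↑)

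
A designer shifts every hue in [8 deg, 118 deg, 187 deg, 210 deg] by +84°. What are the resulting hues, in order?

92°, 202°, 271°, 294°

8 + 84 = 92°
118 + 84 = 202°
187 + 84 = 271°
210 + 84 = 294°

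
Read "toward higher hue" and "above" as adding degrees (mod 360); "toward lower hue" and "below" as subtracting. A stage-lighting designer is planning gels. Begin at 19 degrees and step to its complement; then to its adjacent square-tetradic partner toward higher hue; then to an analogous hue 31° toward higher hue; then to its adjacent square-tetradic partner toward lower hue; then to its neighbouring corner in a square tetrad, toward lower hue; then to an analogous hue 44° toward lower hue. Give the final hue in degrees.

96°

complement +180°: 19 + 180 = 199°
square ↑ +90°: 199 + 90 = 289°
analog 31° ↑ +31°: 289 + 31 = 320°
square ↓ −90°: 320 − 90 = 230°
square ↓ −90°: 230 − 90 = 140°
analog 44° ↓ −44°: 140 − 44 = 96°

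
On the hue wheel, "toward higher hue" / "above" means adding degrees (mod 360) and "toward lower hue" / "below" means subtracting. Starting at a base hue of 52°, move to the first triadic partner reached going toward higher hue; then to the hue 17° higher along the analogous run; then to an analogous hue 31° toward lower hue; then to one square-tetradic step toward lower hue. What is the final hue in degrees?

triadic ↑ +120°: 52 + 120 = 172°
analog 17° ↑ +17°: 172 + 17 = 189°
analog 31° ↓ −31°: 189 − 31 = 158°
square ↓ −90°: 158 − 90 = 68°

68°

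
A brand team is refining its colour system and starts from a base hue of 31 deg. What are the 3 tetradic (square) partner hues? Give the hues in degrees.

A square tetradic scheme places four hues every 90°.
31 + 90 = 121°
31 + 180 = 211°
31 + 270 = 301°

121°, 211°, 301°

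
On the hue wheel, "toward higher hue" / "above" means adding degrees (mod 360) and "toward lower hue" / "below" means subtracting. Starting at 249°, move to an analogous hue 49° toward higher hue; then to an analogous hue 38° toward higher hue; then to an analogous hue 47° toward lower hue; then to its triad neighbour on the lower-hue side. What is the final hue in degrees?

169°

249 + 49 = 298°   (analog 49° ↑)
298 + 38 = 336°   (analog 38° ↑)
336 − 47 = 289°   (analog 47° ↓)
289 − 120 = 169°   (triadic ↓)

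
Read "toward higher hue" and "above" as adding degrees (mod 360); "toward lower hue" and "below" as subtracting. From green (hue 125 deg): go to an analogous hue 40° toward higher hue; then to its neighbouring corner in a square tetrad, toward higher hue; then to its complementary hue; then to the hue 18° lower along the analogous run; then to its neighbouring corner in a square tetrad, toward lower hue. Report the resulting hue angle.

+40° (analog 40° ↑): 125 + 40 = 165°
+90° (square ↑): 165 + 90 = 255°
+180° (complement): 255 + 180 = 435 → 435 − 360 = 75°
−18° (analog 18° ↓): 75 − 18 = 57°
−90° (square ↓): 57 − 90 = -33 → -33 + 360 = 327°

327°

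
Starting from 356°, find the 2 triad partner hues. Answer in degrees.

116° and 236°

A triad places three hues 120° apart.
356 + 120 = 476 → 476 − 360 = 116°
356 + 240 = 596 → 596 − 360 = 236°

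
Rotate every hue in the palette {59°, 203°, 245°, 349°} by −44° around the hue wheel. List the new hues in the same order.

59 − 44 = 15°
203 − 44 = 159°
245 − 44 = 201°
349 − 44 = 305°

15°, 159°, 201°, 305°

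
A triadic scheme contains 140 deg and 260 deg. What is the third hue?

20°

A triad spaces three hues 120° apart.
The full set is {20°, 140°, 260°}.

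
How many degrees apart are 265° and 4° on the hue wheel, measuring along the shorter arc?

|265 − 4| = 261.
The shorter arc is 360 − 261 = 99°.

99°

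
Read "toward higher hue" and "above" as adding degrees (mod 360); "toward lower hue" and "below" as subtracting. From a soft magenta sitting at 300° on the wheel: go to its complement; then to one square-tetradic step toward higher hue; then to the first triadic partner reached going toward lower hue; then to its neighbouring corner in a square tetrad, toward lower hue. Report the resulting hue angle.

complement +180°: 300 + 180 = 480 → 480 − 360 = 120°
square ↑ +90°: 120 + 90 = 210°
triadic ↓ −120°: 210 − 120 = 90°
square ↓ −90°: 90 − 90 = 0°

0°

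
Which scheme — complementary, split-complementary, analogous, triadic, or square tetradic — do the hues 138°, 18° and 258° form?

triadic

Sort the hues: 18°, 138°, 258°.
Successive gaps around the wheel: 120°, 120°, 120°.
Three hues equally spaced 120° apart form a triad.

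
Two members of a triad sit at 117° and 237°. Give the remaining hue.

357°

A triad spaces three hues 120° apart.
The full set is {117°, 237°, 357°}.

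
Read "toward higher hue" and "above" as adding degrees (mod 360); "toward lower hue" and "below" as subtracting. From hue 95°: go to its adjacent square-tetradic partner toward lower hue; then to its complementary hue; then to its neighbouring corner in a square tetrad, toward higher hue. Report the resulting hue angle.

95 − 90 = 5°   (square ↓)
5 + 180 = 185°   (complement)
185 + 90 = 275°   (square ↑)

275°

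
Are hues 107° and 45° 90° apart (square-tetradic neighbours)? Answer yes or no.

Angular distance: |107 − 45| = 62 = 62°.
90° apart (square-tetradic neighbours) requires 90°.

no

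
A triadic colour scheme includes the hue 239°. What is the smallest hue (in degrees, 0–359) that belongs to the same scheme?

119°

A triad places three hues 120° apart.
The full set through 239° is {119°, 239°, 359°}.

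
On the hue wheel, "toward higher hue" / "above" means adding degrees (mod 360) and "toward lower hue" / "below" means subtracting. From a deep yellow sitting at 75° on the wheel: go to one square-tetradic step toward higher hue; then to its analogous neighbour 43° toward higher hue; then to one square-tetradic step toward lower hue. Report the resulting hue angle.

75 + 90 = 165°   (square ↑)
165 + 43 = 208°   (analog 43° ↑)
208 − 90 = 118°   (square ↓)

118°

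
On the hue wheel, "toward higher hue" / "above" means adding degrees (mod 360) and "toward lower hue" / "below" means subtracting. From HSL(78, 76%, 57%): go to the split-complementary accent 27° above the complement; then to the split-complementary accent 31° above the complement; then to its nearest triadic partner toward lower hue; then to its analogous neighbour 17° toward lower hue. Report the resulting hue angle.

359°

78 + 207 = 285°   (split-comp 27° ↑)
285 + 211 = 496 → 496 − 360 = 136°   (split-comp 31° ↑)
136 − 120 = 16°   (triadic ↓)
16 − 17 = -1 → -1 + 360 = 359°   (analog 17° ↓)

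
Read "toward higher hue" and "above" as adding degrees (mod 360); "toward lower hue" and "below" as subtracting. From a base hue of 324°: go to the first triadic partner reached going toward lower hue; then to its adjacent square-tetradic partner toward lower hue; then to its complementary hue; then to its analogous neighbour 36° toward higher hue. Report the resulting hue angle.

324 − 120 = 204°   (triadic ↓)
204 − 90 = 114°   (square ↓)
114 + 180 = 294°   (complement)
294 + 36 = 330°   (analog 36° ↑)

330°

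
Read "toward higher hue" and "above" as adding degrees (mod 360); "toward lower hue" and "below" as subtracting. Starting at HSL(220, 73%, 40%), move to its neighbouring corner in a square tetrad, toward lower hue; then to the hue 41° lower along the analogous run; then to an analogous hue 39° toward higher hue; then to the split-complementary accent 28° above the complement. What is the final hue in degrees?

336°

220 − 90 = 130°   (square ↓)
130 − 41 = 89°   (analog 41° ↓)
89 + 39 = 128°   (analog 39° ↑)
128 + 208 = 336°   (split-comp 28° ↑)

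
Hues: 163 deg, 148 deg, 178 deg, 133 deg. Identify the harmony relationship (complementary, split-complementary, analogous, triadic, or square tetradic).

analogous

Sort the hues: 133°, 148°, 163°, 178°.
Successive gaps around the wheel: 15°, 15°, 15°, 315°.
A run of hues at equal small steps (15°) with one large closing gap is an analogous group.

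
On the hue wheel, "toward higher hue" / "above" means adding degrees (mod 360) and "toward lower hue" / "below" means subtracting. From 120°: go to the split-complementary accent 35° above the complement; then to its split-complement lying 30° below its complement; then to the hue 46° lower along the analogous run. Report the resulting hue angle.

+215° (split-comp 35° ↑): 120 + 215 = 335°
+150° (split-comp 30° ↓): 335 + 150 = 485 → 485 − 360 = 125°
−46° (analog 46° ↓): 125 − 46 = 79°

79°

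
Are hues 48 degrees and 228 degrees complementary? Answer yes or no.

yes

Angular distance: |48 − 228| = 180 = 180°.
Complementary requires 180°.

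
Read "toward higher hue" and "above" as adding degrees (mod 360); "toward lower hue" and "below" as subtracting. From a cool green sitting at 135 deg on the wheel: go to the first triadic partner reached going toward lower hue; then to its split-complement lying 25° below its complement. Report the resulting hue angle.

170°

135 − 120 = 15°   (triadic ↓)
15 + 155 = 170°   (split-comp 25° ↓)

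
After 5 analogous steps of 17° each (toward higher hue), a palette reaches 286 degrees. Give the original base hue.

201°

5 steps of 17° (toward higher hue) give a net shift of +85°.
Start = end − shift: 286 − 85 = 201°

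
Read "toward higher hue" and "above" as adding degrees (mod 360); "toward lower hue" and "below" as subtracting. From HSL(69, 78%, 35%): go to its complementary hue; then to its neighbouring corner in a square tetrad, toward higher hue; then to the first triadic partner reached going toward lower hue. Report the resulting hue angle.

+180° (complement): 69 + 180 = 249°
+90° (square ↑): 249 + 90 = 339°
−120° (triadic ↓): 339 − 120 = 219°

219°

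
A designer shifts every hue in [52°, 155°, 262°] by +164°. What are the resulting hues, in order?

216°, 319°, 66°

52 + 164 = 216°
155 + 164 = 319°
262 + 164 = 426 → 426 − 360 = 66°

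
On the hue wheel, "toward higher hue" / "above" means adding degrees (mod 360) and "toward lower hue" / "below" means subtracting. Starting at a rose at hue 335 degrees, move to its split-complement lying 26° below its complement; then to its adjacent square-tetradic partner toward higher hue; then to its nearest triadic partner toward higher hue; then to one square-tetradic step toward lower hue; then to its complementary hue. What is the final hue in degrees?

335 + 154 = 489 → 489 − 360 = 129°   (split-comp 26° ↓)
129 + 90 = 219°   (square ↑)
219 + 120 = 339°   (triadic ↑)
339 − 90 = 249°   (square ↓)
249 + 180 = 429 → 429 − 360 = 69°   (complement)

69°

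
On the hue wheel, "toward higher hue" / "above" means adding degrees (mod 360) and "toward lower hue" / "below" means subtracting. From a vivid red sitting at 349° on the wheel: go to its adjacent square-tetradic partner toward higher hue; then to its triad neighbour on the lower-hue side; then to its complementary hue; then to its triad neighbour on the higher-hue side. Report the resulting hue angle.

+90° (square ↑): 349 + 90 = 439 → 439 − 360 = 79°
−120° (triadic ↓): 79 − 120 = -41 → -41 + 360 = 319°
+180° (complement): 319 + 180 = 499 → 499 − 360 = 139°
+120° (triadic ↑): 139 + 120 = 259°

259°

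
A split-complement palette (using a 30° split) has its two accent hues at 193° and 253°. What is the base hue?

43°

The accents sit 30° either side of the complement, so the complement is their short-arc midpoint on the wheel.
Short-arc midpoint of 193° and 253°: 223°.
Base is 180° from the complement: 223 − 180 = 43°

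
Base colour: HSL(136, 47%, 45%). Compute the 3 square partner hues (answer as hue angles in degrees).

226°, 316°, and 46°

A square tetradic scheme places four hues every 90°.
136 + 90 = 226°
136 + 180 = 316°
136 + 270 = 406 → 406 − 360 = 46°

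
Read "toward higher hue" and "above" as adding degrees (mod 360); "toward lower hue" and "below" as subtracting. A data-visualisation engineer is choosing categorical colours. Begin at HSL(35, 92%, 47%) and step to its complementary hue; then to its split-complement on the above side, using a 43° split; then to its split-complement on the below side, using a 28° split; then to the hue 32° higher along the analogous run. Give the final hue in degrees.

262°

complement +180°: 35 + 180 = 215°
split-comp 43° ↑ +223°: 215 + 223 = 438 → 438 − 360 = 78°
split-comp 28° ↓ +152°: 78 + 152 = 230°
analog 32° ↑ +32°: 230 + 32 = 262°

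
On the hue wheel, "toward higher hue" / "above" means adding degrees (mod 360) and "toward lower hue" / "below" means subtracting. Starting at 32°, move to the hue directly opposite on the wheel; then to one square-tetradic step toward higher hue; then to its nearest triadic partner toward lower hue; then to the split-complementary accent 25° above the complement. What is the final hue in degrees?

complement +180°: 32 + 180 = 212°
square ↑ +90°: 212 + 90 = 302°
triadic ↓ −120°: 302 − 120 = 182°
split-comp 25° ↑ +205°: 182 + 205 = 387 → 387 − 360 = 27°

27°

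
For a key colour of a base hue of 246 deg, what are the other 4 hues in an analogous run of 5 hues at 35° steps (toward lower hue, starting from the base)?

Analogous hues sit every 35° along the wheel.
246 − 35 = 211°
246 − 70 = 176°
246 − 105 = 141°
246 − 140 = 106°

211°, 176°, 141°, 106°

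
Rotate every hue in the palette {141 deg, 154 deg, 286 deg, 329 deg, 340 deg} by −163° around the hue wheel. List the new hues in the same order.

338°, 351°, 123°, 166°, 177°

141 − 163 = -22 → -22 + 360 = 338°
154 − 163 = -9 → -9 + 360 = 351°
286 − 163 = 123°
329 − 163 = 166°
340 − 163 = 177°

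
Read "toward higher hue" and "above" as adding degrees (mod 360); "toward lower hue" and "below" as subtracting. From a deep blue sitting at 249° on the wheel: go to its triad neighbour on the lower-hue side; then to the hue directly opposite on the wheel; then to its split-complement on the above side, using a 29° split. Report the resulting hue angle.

−120° (triadic ↓): 249 − 120 = 129°
+180° (complement): 129 + 180 = 309°
+209° (split-comp 29° ↑): 309 + 209 = 518 → 518 − 360 = 158°

158°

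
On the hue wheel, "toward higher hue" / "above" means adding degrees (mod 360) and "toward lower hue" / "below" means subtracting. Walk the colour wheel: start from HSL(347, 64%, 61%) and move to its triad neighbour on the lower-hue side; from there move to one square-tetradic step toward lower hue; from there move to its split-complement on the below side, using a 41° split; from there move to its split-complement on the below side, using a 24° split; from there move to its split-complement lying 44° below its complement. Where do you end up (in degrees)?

347 − 120 = 227°   (triadic ↓)
227 − 90 = 137°   (square ↓)
137 + 139 = 276°   (split-comp 41° ↓)
276 + 156 = 432 → 432 − 360 = 72°   (split-comp 24° ↓)
72 + 136 = 208°   (split-comp 44° ↓)

208°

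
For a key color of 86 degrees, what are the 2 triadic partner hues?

A triad places three hues 120° apart.
86 + 120 = 206°
86 + 240 = 326°

206° and 326°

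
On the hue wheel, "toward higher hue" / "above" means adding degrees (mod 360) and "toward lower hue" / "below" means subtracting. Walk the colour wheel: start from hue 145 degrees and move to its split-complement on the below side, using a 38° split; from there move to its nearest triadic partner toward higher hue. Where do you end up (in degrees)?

47°

+142° (split-comp 38° ↓): 145 + 142 = 287°
+120° (triadic ↑): 287 + 120 = 407 → 407 − 360 = 47°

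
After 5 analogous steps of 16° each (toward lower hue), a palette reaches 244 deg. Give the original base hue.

324°

5 steps of 16° (toward lower hue) give a net shift of −80°.
Start = end − shift: 244 + 80 = 324°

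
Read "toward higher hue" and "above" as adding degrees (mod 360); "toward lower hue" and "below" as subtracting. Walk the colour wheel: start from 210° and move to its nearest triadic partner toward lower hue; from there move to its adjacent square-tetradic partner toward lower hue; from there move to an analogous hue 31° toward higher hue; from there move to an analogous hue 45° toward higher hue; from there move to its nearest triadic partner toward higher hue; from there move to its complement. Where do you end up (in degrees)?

16°

−120° (triadic ↓): 210 − 120 = 90°
−90° (square ↓): 90 − 90 = 0°
+31° (analog 31° ↑): 0 + 31 = 31°
+45° (analog 45° ↑): 31 + 45 = 76°
+120° (triadic ↑): 76 + 120 = 196°
+180° (complement): 196 + 180 = 376 → 376 − 360 = 16°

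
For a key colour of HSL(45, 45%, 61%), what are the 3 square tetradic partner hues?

45 + 90 = 135°
45 + 180 = 225°
45 + 270 = 315°

135°, 225°, 315°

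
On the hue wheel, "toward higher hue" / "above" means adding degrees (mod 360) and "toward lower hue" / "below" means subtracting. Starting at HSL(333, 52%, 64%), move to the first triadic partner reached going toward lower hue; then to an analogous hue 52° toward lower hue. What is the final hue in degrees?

−120° (triadic ↓): 333 − 120 = 213°
−52° (analog 52° ↓): 213 − 52 = 161°

161°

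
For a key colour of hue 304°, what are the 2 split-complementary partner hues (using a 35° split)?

89° and 159°

Split-complementary hues sit 35° either side of the complement.
Complement of 304°: 304 + 180 = 484 → 484 − 360 = 124°
124 − 35 = 89°
124 + 35 = 159°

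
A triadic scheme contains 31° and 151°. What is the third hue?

271°

A triad spaces three hues 120° apart.
The full set is {31°, 151°, 271°}.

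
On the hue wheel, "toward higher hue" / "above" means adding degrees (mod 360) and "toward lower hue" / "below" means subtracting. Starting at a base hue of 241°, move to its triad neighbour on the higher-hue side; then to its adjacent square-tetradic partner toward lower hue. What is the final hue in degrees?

271°

241 + 120 = 361 → 361 − 360 = 1°   (triadic ↑)
1 − 90 = -89 → -89 + 360 = 271°   (square ↓)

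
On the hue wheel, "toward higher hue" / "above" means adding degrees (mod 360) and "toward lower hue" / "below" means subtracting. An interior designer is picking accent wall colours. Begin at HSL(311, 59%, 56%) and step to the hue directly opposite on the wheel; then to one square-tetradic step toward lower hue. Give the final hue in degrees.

+180° (complement): 311 + 180 = 491 → 491 − 360 = 131°
−90° (square ↓): 131 − 90 = 41°

41°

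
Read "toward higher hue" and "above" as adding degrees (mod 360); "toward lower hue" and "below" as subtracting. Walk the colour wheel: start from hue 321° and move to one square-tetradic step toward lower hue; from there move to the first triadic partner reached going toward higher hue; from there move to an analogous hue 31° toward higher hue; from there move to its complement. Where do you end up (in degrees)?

202°

−90° (square ↓): 321 − 90 = 231°
+120° (triadic ↑): 231 + 120 = 351°
+31° (analog 31° ↑): 351 + 31 = 382 → 382 − 360 = 22°
+180° (complement): 22 + 180 = 202°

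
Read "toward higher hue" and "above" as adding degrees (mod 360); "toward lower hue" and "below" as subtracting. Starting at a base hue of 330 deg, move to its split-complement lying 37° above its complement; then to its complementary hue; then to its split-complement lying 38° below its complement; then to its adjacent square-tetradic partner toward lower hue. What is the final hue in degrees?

+217° (split-comp 37° ↑): 330 + 217 = 547 → 547 − 360 = 187°
+180° (complement): 187 + 180 = 367 → 367 − 360 = 7°
+142° (split-comp 38° ↓): 7 + 142 = 149°
−90° (square ↓): 149 − 90 = 59°

59°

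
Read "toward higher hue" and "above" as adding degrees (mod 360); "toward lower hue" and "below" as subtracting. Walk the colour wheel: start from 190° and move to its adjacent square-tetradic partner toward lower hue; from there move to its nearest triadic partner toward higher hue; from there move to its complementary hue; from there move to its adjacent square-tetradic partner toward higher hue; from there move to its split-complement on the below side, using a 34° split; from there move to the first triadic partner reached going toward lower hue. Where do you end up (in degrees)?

156°

square ↓ −90°: 190 − 90 = 100°
triadic ↑ +120°: 100 + 120 = 220°
complement +180°: 220 + 180 = 400 → 400 − 360 = 40°
square ↑ +90°: 40 + 90 = 130°
split-comp 34° ↓ +146°: 130 + 146 = 276°
triadic ↓ −120°: 276 − 120 = 156°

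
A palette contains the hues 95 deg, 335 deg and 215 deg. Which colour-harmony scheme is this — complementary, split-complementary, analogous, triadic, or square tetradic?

triadic

Sort the hues: 95°, 215°, 335°.
Successive gaps around the wheel: 120°, 120°, 120°.
Three hues equally spaced 120° apart form a triad.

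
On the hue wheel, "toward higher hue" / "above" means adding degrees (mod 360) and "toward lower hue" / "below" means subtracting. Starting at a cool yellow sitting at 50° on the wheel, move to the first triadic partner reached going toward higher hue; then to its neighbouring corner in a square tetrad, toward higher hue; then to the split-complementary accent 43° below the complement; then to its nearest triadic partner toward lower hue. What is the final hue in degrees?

277°

+120° (triadic ↑): 50 + 120 = 170°
+90° (square ↑): 170 + 90 = 260°
+137° (split-comp 43° ↓): 260 + 137 = 397 → 397 − 360 = 37°
−120° (triadic ↓): 37 − 120 = -83 → -83 + 360 = 277°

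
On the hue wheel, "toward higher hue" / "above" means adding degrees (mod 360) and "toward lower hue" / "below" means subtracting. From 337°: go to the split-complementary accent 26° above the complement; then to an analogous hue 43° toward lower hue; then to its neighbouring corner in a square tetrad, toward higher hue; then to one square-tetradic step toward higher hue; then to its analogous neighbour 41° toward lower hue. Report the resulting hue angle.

+206° (split-comp 26° ↑): 337 + 206 = 543 → 543 − 360 = 183°
−43° (analog 43° ↓): 183 − 43 = 140°
+90° (square ↑): 140 + 90 = 230°
+90° (square ↑): 230 + 90 = 320°
−41° (analog 41° ↓): 320 − 41 = 279°

279°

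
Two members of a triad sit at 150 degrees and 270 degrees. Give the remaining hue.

A triad spaces three hues 120° apart.
The full set is {30°, 150°, 270°}.

30°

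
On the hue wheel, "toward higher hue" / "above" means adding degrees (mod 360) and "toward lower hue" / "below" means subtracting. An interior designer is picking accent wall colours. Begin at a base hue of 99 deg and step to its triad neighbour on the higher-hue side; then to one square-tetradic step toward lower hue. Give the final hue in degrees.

99 + 120 = 219°   (triadic ↑)
219 − 90 = 129°   (square ↓)

129°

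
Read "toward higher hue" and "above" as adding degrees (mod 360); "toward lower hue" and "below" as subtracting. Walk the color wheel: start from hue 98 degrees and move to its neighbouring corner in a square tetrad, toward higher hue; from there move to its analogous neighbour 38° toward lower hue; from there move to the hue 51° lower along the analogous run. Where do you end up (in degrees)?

99°

square ↑ +90°: 98 + 90 = 188°
analog 38° ↓ −38°: 188 − 38 = 150°
analog 51° ↓ −51°: 150 − 51 = 99°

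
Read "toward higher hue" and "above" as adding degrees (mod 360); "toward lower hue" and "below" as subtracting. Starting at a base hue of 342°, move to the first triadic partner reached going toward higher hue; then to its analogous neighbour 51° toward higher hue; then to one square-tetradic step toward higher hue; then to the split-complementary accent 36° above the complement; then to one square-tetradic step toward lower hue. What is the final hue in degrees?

342 + 120 = 462 → 462 − 360 = 102°   (triadic ↑)
102 + 51 = 153°   (analog 51° ↑)
153 + 90 = 243°   (square ↑)
243 + 216 = 459 → 459 − 360 = 99°   (split-comp 36° ↑)
99 − 90 = 9°   (square ↓)

9°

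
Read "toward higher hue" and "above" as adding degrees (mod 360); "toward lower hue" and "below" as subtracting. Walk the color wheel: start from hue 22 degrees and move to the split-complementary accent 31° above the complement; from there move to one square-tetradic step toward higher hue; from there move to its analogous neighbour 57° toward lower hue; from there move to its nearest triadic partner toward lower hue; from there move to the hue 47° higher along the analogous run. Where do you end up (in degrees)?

193°

22 + 211 = 233°   (split-comp 31° ↑)
233 + 90 = 323°   (square ↑)
323 − 57 = 266°   (analog 57° ↓)
266 − 120 = 146°   (triadic ↓)
146 + 47 = 193°   (analog 47° ↑)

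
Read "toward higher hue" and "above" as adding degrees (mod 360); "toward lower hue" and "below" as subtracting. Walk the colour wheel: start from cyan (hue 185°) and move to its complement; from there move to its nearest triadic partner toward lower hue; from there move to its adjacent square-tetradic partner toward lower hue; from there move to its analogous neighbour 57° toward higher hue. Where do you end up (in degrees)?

212°

185 + 180 = 365 → 365 − 360 = 5°   (complement)
5 − 120 = -115 → -115 + 360 = 245°   (triadic ↓)
245 − 90 = 155°   (square ↓)
155 + 57 = 212°   (analog 57° ↑)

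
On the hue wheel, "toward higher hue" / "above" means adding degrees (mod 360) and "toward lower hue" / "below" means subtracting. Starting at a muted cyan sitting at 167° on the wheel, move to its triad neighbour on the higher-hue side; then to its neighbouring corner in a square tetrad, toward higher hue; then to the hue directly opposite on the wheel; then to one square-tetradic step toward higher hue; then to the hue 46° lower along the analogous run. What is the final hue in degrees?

241°

triadic ↑ +120°: 167 + 120 = 287°
square ↑ +90°: 287 + 90 = 377 → 377 − 360 = 17°
complement +180°: 17 + 180 = 197°
square ↑ +90°: 197 + 90 = 287°
analog 46° ↓ −46°: 287 − 46 = 241°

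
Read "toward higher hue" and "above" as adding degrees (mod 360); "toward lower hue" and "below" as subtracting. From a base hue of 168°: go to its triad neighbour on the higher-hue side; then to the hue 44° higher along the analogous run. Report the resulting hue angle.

332°

168 + 120 = 288°   (triadic ↑)
288 + 44 = 332°   (analog 44° ↑)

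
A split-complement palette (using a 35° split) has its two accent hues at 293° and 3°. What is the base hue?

The accents sit 35° either side of the complement, so the complement is their short-arc midpoint on the wheel.
Short-arc midpoint of 293° and 3°: 328°.
Base is 180° from the complement: 328 − 180 = 148°

148°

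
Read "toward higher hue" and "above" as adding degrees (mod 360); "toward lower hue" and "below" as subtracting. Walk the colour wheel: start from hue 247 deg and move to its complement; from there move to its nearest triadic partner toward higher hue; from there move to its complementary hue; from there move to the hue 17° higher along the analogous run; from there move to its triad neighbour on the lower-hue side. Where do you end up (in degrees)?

264°

247 + 180 = 427 → 427 − 360 = 67°   (complement)
67 + 120 = 187°   (triadic ↑)
187 + 180 = 367 → 367 − 360 = 7°   (complement)
7 + 17 = 24°   (analog 17° ↑)
24 − 120 = -96 → -96 + 360 = 264°   (triadic ↓)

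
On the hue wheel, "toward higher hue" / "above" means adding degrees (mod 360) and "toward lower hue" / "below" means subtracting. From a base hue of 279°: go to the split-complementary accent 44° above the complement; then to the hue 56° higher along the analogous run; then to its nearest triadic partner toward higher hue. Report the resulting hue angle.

319°

split-comp 44° ↑ +224°: 279 + 224 = 503 → 503 − 360 = 143°
analog 56° ↑ +56°: 143 + 56 = 199°
triadic ↑ +120°: 199 + 120 = 319°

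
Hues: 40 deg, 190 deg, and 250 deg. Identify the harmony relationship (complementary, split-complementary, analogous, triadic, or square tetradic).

Sort the hues: 40°, 190°, 250°.
Successive gaps around the wheel: 150°, 60°, 150°.
Two 150° gaps and one 60° gap — a base hue opposite a pair of accents 30° either side of its complement — is the split-complementary pattern.

split-complementary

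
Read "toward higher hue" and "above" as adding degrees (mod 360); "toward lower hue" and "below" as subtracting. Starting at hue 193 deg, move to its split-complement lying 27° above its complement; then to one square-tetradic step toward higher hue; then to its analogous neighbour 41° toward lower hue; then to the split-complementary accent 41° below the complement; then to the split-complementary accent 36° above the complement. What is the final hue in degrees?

84°

+207° (split-comp 27° ↑): 193 + 207 = 400 → 400 − 360 = 40°
+90° (square ↑): 40 + 90 = 130°
−41° (analog 41° ↓): 130 − 41 = 89°
+139° (split-comp 41° ↓): 89 + 139 = 228°
+216° (split-comp 36° ↑): 228 + 216 = 444 → 444 − 360 = 84°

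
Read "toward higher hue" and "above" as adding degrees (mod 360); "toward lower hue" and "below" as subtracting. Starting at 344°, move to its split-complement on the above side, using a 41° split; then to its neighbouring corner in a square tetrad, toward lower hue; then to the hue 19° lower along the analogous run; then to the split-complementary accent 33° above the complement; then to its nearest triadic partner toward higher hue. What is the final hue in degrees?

69°

344 + 221 = 565 → 565 − 360 = 205°   (split-comp 41° ↑)
205 − 90 = 115°   (square ↓)
115 − 19 = 96°   (analog 19° ↓)
96 + 213 = 309°   (split-comp 33° ↑)
309 + 120 = 429 → 429 − 360 = 69°   (triadic ↑)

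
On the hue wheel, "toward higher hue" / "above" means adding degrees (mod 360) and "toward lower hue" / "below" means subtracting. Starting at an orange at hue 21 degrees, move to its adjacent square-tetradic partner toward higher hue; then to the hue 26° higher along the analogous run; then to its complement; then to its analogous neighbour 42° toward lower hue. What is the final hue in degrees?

275°

21 + 90 = 111°   (square ↑)
111 + 26 = 137°   (analog 26° ↑)
137 + 180 = 317°   (complement)
317 − 42 = 275°   (analog 42° ↓)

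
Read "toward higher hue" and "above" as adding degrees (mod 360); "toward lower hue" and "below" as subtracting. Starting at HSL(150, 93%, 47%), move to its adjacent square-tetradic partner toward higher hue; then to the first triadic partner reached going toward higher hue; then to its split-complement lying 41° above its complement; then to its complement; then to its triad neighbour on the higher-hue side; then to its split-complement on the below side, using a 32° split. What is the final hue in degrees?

150 + 90 = 240°   (square ↑)
240 + 120 = 360 → 360 − 360 = 0°   (triadic ↑)
0 + 221 = 221°   (split-comp 41° ↑)
221 + 180 = 401 → 401 − 360 = 41°   (complement)
41 + 120 = 161°   (triadic ↑)
161 + 148 = 309°   (split-comp 32° ↓)

309°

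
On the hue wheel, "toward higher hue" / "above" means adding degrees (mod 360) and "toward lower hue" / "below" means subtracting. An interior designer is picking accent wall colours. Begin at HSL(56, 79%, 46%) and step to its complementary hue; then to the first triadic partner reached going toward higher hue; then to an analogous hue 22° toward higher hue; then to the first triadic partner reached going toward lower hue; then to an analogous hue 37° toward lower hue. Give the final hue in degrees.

56 + 180 = 236°   (complement)
236 + 120 = 356°   (triadic ↑)
356 + 22 = 378 → 378 − 360 = 18°   (analog 22° ↑)
18 − 120 = -102 → -102 + 360 = 258°   (triadic ↓)
258 − 37 = 221°   (analog 37° ↓)

221°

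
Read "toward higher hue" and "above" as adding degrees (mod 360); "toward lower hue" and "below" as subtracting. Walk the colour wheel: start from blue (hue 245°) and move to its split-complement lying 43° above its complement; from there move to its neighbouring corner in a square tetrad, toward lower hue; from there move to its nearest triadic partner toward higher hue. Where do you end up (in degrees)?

+223° (split-comp 43° ↑): 245 + 223 = 468 → 468 − 360 = 108°
−90° (square ↓): 108 − 90 = 18°
+120° (triadic ↑): 18 + 120 = 138°

138°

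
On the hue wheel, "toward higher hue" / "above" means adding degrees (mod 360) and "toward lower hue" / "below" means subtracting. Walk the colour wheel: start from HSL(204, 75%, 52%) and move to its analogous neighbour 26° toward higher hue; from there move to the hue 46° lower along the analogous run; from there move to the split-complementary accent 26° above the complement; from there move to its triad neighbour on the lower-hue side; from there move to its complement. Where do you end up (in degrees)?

90°

204 + 26 = 230°   (analog 26° ↑)
230 − 46 = 184°   (analog 46° ↓)
184 + 206 = 390 → 390 − 360 = 30°   (split-comp 26° ↑)
30 − 120 = -90 → -90 + 360 = 270°   (triadic ↓)
270 + 180 = 450 → 450 − 360 = 90°   (complement)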